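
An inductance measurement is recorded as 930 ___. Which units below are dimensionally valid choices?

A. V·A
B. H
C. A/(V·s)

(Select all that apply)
B

inductance has SI base units: kg * m^2 / (A^2 * s^2)

Checking each option against kg * m^2 / (A^2 * s^2):
  A. V·A: ✗ does not match
  B. H: ✓ matches
  C. A/(V·s): ✗ does not match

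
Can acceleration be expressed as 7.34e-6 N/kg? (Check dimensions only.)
Yes

acceleration has SI base units: m / s^2
N/kg reduces to the same SI base units, so it is a valid unit for acceleration.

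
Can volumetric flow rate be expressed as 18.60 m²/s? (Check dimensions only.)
No

volumetric flow rate has SI base units: m^3 / s
m²/s does NOT reduce to m^3 / s; a valid unit for volumetric flow rate would be e.g. m³/s.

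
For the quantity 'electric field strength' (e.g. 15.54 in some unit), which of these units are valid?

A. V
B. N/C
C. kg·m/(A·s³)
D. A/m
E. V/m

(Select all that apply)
B, C, E

electric field strength has SI base units: kg * m / (A * s^3)

Checking each option against kg * m / (A * s^3):
  A. V: ✗ does not match
  B. N/C: ✓ matches
  C. kg·m/(A·s³): ✓ matches
  D. A/m: ✗ does not match
  E. V/m: ✓ matches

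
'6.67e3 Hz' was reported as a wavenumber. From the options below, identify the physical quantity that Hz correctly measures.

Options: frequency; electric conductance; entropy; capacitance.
frequency

wavenumber should have units dimensionally equivalent to 1 / m (e.g. 1/m).
The given unit 'Hz' reduces to 1 / s. Of the listed options, that is the dimensionality of frequency.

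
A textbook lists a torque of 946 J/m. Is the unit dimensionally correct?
No

torque has SI base units: kg * m^2 / s^2
J/m does NOT reduce to kg * m^2 / s^2; a valid unit for torque would be e.g. N·m.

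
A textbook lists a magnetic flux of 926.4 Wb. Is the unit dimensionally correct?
Yes

magnetic flux has SI base units: kg * m^2 / (A * s^2)
Wb reduces to the same SI base units, so it is a valid unit for magnetic flux.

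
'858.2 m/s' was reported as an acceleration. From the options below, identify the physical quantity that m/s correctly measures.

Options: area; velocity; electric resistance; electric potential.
velocity

acceleration should have units dimensionally equivalent to m / s^2 (e.g. m/s²).
The given unit 'm/s' reduces to m / s. Of the listed options, that is the dimensionality of velocity.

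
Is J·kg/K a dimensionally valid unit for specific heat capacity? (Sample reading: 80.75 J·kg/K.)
No

specific heat capacity has SI base units: m^2 / (s^2 * K)
J·kg/K does NOT reduce to m^2 / (s^2 * K); a valid unit for specific heat capacity would be e.g. J/(kg·K).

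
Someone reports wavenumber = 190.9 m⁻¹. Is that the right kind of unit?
Yes

wavenumber has SI base units: 1 / m
m⁻¹ reduces to the same SI base units, so it is a valid unit for wavenumber.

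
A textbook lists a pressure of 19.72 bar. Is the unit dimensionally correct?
Yes

pressure has SI base units: kg / (m * s^2)
bar reduces to the same SI base units, so it is a valid unit for pressure.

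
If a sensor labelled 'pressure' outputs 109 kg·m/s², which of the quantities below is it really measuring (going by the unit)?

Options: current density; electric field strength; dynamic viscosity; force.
force

pressure should have units dimensionally equivalent to kg / (m * s^2) (e.g. Pa).
The given unit 'kg·m/s²' reduces to kg * m / s^2. Of the listed options, that is the dimensionality of force.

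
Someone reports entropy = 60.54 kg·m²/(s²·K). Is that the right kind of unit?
Yes

entropy has SI base units: kg * m^2 / (s^2 * K)
kg·m²/(s²·K) reduces to the same SI base units, so it is a valid unit for entropy.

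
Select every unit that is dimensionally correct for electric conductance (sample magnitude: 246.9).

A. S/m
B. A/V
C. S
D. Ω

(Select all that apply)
B, C

electric conductance has SI base units: A^2 * s^3 / (kg * m^2)

Checking each option against A^2 * s^3 / (kg * m^2):
  A. S/m: ✗ does not match
  B. A/V: ✓ matches
  C. S: ✓ matches
  D. Ω: ✗ does not match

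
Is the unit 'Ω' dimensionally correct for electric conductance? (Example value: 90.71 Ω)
No

electric conductance has SI base units: A^2 * s^3 / (kg * m^2)
Ω does NOT reduce to A^2 * s^3 / (kg * m^2); a valid unit for electric conductance would be e.g. S.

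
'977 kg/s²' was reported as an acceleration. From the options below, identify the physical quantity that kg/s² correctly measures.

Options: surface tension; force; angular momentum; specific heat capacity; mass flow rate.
surface tension

acceleration should have units dimensionally equivalent to m / s^2 (e.g. m/s²).
The given unit 'kg/s²' reduces to kg / s^2. Of the listed options, that is the dimensionality of surface tension.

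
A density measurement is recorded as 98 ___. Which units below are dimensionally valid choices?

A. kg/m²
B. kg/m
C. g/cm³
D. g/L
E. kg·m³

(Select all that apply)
C, D

density has SI base units: kg / m^3

Checking each option against kg / m^3:
  A. kg/m²: ✗ does not match
  B. kg/m: ✗ does not match
  C. g/cm³: ✓ matches
  D. g/L: ✓ matches
  E. kg·m³: ✗ does not match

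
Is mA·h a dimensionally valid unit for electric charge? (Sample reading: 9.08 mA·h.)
Yes

electric charge has SI base units: A * s
mA·h reduces to the same SI base units, so it is a valid unit for electric charge.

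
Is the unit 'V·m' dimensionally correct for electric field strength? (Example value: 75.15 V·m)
No

electric field strength has SI base units: kg * m / (A * s^3)
V·m does NOT reduce to kg * m / (A * s^3); a valid unit for electric field strength would be e.g. V/m.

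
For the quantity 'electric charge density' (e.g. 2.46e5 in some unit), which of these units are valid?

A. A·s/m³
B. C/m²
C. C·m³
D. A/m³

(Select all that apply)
A

electric charge density has SI base units: A * s / m^3

Checking each option against A * s / m^3:
  A. A·s/m³: ✓ matches
  B. C/m²: ✗ does not match
  C. C·m³: ✗ does not match
  D. A/m³: ✗ does not match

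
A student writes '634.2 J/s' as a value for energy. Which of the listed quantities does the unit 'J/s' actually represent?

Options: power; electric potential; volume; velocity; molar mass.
power

energy should have units dimensionally equivalent to kg * m^2 / s^2 (e.g. J).
The given unit 'J/s' reduces to kg * m^2 / s^3. Of the listed options, that is the dimensionality of power.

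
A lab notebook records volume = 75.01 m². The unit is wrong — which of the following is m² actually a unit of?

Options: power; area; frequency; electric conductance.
area

volume should have units dimensionally equivalent to m^3 (e.g. m³).
The given unit 'm²' reduces to m^2. Of the listed options, that is the dimensionality of area.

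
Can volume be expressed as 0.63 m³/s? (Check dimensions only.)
No

volume has SI base units: m^3
m³/s does NOT reduce to m^3; a valid unit for volume would be e.g. m³.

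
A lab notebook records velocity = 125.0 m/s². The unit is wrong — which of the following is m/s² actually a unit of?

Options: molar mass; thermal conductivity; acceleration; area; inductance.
acceleration

velocity should have units dimensionally equivalent to m / s (e.g. m/s).
The given unit 'm/s²' reduces to m / s^2. Of the listed options, that is the dimensionality of acceleration.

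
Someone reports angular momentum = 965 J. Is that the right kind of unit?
No

angular momentum has SI base units: kg * m^2 / s
J does NOT reduce to kg * m^2 / s; a valid unit for angular momentum would be e.g. kg·m²/s.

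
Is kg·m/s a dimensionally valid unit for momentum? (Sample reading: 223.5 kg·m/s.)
Yes

momentum has SI base units: kg * m / s
kg·m/s reduces to the same SI base units, so it is a valid unit for momentum.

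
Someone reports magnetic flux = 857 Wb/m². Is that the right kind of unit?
No

magnetic flux has SI base units: kg * m^2 / (A * s^2)
Wb/m² does NOT reduce to kg * m^2 / (A * s^2); a valid unit for magnetic flux would be e.g. Wb.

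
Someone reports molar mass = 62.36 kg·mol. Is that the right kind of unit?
No

molar mass has SI base units: kg / mol
kg·mol does NOT reduce to kg / mol; a valid unit for molar mass would be e.g. kg/mol.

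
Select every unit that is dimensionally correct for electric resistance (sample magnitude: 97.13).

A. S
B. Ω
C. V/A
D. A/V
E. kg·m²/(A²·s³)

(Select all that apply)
B, C, E

electric resistance has SI base units: kg * m^2 / (A^2 * s^3)

Checking each option against kg * m^2 / (A^2 * s^3):
  A. S: ✗ does not match
  B. Ω: ✓ matches
  C. V/A: ✓ matches
  D. A/V: ✗ does not match
  E. kg·m²/(A²·s³): ✓ matches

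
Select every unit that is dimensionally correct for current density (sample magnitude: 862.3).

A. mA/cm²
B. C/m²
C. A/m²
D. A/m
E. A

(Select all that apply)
A, C

current density has SI base units: A / m^2

Checking each option against A / m^2:
  A. mA/cm²: ✓ matches
  B. C/m²: ✗ does not match
  C. A/m²: ✓ matches
  D. A/m: ✗ does not match
  E. A: ✗ does not match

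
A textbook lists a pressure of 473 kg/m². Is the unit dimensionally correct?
No

pressure has SI base units: kg / (m * s^2)
kg/m² does NOT reduce to kg / (m * s^2); a valid unit for pressure would be e.g. Pa.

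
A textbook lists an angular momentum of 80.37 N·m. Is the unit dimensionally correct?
No

angular momentum has SI base units: kg * m^2 / s
N·m does NOT reduce to kg * m^2 / s; a valid unit for angular momentum would be e.g. kg·m²/s.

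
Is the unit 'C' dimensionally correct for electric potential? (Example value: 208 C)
No

electric potential has SI base units: kg * m^2 / (A * s^3)
C does NOT reduce to kg * m^2 / (A * s^3); a valid unit for electric potential would be e.g. V.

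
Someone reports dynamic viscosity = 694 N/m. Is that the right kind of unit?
No

dynamic viscosity has SI base units: kg / (m * s)
N/m does NOT reduce to kg / (m * s); a valid unit for dynamic viscosity would be e.g. Pa·s.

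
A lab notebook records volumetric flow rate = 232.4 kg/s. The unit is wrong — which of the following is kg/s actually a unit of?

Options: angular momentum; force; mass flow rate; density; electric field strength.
mass flow rate

volumetric flow rate should have units dimensionally equivalent to m^3 / s (e.g. m³/s).
The given unit 'kg/s' reduces to kg / s. Of the listed options, that is the dimensionality of mass flow rate.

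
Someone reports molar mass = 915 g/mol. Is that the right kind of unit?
Yes

molar mass has SI base units: kg / mol
g/mol reduces to the same SI base units, so it is a valid unit for molar mass.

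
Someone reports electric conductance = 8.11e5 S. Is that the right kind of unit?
Yes

electric conductance has SI base units: A^2 * s^3 / (kg * m^2)
S reduces to the same SI base units, so it is a valid unit for electric conductance.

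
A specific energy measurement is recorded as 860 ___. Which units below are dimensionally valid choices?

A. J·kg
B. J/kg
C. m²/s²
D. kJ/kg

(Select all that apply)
B, C, D

specific energy has SI base units: m^2 / s^2

Checking each option against m^2 / s^2:
  A. J·kg: ✗ does not match
  B. J/kg: ✓ matches
  C. m²/s²: ✓ matches
  D. kJ/kg: ✓ matches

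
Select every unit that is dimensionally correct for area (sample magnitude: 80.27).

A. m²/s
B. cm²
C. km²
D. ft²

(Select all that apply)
B, C, D

area has SI base units: m^2

Checking each option against m^2:
  A. m²/s: ✗ does not match
  B. cm²: ✓ matches
  C. km²: ✓ matches
  D. ft²: ✓ matches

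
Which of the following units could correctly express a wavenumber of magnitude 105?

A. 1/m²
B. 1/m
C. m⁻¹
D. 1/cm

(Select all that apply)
B, C, D

wavenumber has SI base units: 1 / m

Checking each option against 1 / m:
  A. 1/m²: ✗ does not match
  B. 1/m: ✓ matches
  C. m⁻¹: ✓ matches
  D. 1/cm: ✓ matches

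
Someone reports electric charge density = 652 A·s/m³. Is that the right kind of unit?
Yes

electric charge density has SI base units: A * s / m^3
A·s/m³ reduces to the same SI base units, so it is a valid unit for electric charge density.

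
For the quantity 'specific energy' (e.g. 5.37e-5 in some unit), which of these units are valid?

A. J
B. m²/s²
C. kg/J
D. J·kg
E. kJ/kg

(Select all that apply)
B, E

specific energy has SI base units: m^2 / s^2

Checking each option against m^2 / s^2:
  A. J: ✗ does not match
  B. m²/s²: ✓ matches
  C. kg/J: ✗ does not match
  D. J·kg: ✗ does not match
  E. kJ/kg: ✓ matches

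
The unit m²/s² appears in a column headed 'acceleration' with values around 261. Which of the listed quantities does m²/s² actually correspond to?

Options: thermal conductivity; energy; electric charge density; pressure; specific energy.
specific energy

acceleration should have units dimensionally equivalent to m / s^2 (e.g. m/s²).
The given unit 'm²/s²' reduces to m^2 / s^2. Of the listed options, that is the dimensionality of specific energy.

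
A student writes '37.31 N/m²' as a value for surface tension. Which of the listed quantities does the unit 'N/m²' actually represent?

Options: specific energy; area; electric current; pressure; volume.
pressure

surface tension should have units dimensionally equivalent to kg / s^2 (e.g. N/m).
The given unit 'N/m²' reduces to kg / (m * s^2). Of the listed options, that is the dimensionality of pressure.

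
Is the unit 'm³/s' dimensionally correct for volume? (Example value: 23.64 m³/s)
No

volume has SI base units: m^3
m³/s does NOT reduce to m^3; a valid unit for volume would be e.g. m³.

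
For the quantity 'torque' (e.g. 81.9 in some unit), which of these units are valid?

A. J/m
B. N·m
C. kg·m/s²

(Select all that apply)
B

torque has SI base units: kg * m^2 / s^2

Checking each option against kg * m^2 / s^2:
  A. J/m: ✗ does not match
  B. N·m: ✓ matches
  C. kg·m/s²: ✗ does not match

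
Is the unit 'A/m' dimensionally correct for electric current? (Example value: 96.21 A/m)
No

electric current has SI base units: A
A/m does NOT reduce to A; a valid unit for electric current would be e.g. A.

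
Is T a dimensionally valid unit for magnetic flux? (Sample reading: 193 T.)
No

magnetic flux has SI base units: kg * m^2 / (A * s^2)
T does NOT reduce to kg * m^2 / (A * s^2); a valid unit for magnetic flux would be e.g. Wb.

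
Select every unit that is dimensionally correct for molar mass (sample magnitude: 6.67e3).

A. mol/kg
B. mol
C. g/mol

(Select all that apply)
C

molar mass has SI base units: kg / mol

Checking each option against kg / mol:
  A. mol/kg: ✗ does not match
  B. mol: ✗ does not match
  C. g/mol: ✓ matches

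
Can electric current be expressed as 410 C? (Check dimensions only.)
No

electric current has SI base units: A
C does NOT reduce to A; a valid unit for electric current would be e.g. A.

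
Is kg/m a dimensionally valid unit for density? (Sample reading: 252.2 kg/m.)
No

density has SI base units: kg / m^3
kg/m does NOT reduce to kg / m^3; a valid unit for density would be e.g. kg/m³.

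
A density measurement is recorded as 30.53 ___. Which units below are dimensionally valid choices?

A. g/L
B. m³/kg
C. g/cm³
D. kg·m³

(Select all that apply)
A, C

density has SI base units: kg / m^3

Checking each option against kg / m^3:
  A. g/L: ✓ matches
  B. m³/kg: ✗ does not match
  C. g/cm³: ✓ matches
  D. kg·m³: ✗ does not match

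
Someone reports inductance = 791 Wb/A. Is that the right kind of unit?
Yes

inductance has SI base units: kg * m^2 / (A^2 * s^2)
Wb/A reduces to the same SI base units, so it is a valid unit for inductance.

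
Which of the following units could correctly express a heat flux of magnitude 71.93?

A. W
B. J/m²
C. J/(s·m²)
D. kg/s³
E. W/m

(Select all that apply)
C, D

heat flux has SI base units: kg / s^3

Checking each option against kg / s^3:
  A. W: ✗ does not match
  B. J/m²: ✗ does not match
  C. J/(s·m²): ✓ matches
  D. kg/s³: ✓ matches
  E. W/m: ✗ does not match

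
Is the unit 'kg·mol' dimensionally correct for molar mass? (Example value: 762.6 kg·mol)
No

molar mass has SI base units: kg / mol
kg·mol does NOT reduce to kg / mol; a valid unit for molar mass would be e.g. kg/mol.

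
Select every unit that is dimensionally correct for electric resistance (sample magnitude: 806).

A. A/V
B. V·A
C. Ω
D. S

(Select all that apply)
C

electric resistance has SI base units: kg * m^2 / (A^2 * s^3)

Checking each option against kg * m^2 / (A^2 * s^3):
  A. A/V: ✗ does not match
  B. V·A: ✗ does not match
  C. Ω: ✓ matches
  D. S: ✗ does not match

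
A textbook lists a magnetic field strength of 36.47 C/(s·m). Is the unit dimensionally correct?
Yes

magnetic field strength has SI base units: A / m
C/(s·m) reduces to the same SI base units, so it is a valid unit for magnetic field strength.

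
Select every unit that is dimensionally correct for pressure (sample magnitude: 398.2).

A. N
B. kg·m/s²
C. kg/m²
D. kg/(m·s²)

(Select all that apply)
D

pressure has SI base units: kg / (m * s^2)

Checking each option against kg / (m * s^2):
  A. N: ✗ does not match
  B. kg·m/s²: ✗ does not match
  C. kg/m²: ✗ does not match
  D. kg/(m·s²): ✓ matches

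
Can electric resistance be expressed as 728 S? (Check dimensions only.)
No

electric resistance has SI base units: kg * m^2 / (A^2 * s^3)
S does NOT reduce to kg * m^2 / (A^2 * s^3); a valid unit for electric resistance would be e.g. Ω.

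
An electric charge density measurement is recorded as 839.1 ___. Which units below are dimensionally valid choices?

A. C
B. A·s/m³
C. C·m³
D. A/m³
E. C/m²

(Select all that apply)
B

electric charge density has SI base units: A * s / m^3

Checking each option against A * s / m^3:
  A. C: ✗ does not match
  B. A·s/m³: ✓ matches
  C. C·m³: ✗ does not match
  D. A/m³: ✗ does not match
  E. C/m²: ✗ does not match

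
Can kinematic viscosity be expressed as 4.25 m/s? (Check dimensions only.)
No

kinematic viscosity has SI base units: m^2 / s
m/s does NOT reduce to m^2 / s; a valid unit for kinematic viscosity would be e.g. m²/s.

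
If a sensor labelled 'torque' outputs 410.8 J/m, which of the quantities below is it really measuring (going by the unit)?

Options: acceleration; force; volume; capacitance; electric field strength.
force

torque should have units dimensionally equivalent to kg * m^2 / s^2 (e.g. N·m).
The given unit 'J/m' reduces to kg * m / s^2. Of the listed options, that is the dimensionality of force.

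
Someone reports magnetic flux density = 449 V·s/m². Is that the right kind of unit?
Yes

magnetic flux density has SI base units: kg / (A * s^2)
V·s/m² reduces to the same SI base units, so it is a valid unit for magnetic flux density.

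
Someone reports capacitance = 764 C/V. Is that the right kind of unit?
Yes

capacitance has SI base units: A^2 * s^4 / (kg * m^2)
C/V reduces to the same SI base units, so it is a valid unit for capacitance.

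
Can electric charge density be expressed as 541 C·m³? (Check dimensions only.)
No

electric charge density has SI base units: A * s / m^3
C·m³ does NOT reduce to A * s / m^3; a valid unit for electric charge density would be e.g. C/m³.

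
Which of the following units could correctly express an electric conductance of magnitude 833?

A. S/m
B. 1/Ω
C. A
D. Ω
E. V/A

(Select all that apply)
B

electric conductance has SI base units: A^2 * s^3 / (kg * m^2)

Checking each option against A^2 * s^3 / (kg * m^2):
  A. S/m: ✗ does not match
  B. 1/Ω: ✓ matches
  C. A: ✗ does not match
  D. Ω: ✗ does not match
  E. V/A: ✗ does not match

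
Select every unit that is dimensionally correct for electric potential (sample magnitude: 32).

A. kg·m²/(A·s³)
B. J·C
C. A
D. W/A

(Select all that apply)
A, D

electric potential has SI base units: kg * m^2 / (A * s^3)

Checking each option against kg * m^2 / (A * s^3):
  A. kg·m²/(A·s³): ✓ matches
  B. J·C: ✗ does not match
  C. A: ✗ does not match
  D. W/A: ✓ matches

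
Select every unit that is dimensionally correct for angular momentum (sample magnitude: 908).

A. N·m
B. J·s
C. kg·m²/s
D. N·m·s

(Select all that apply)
B, C, D

angular momentum has SI base units: kg * m^2 / s

Checking each option against kg * m^2 / s:
  A. N·m: ✗ does not match
  B. J·s: ✓ matches
  C. kg·m²/s: ✓ matches
  D. N·m·s: ✓ matches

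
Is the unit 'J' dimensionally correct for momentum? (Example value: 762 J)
No

momentum has SI base units: kg * m / s
J does NOT reduce to kg * m / s; a valid unit for momentum would be e.g. kg·m/s.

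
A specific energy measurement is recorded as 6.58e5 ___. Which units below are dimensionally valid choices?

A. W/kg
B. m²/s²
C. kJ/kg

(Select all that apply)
B, C

specific energy has SI base units: m^2 / s^2

Checking each option against m^2 / s^2:
  A. W/kg: ✗ does not match
  B. m²/s²: ✓ matches
  C. kJ/kg: ✓ matches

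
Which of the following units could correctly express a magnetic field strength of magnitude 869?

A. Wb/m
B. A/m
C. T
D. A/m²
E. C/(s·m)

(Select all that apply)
B, E

magnetic field strength has SI base units: A / m

Checking each option against A / m:
  A. Wb/m: ✗ does not match
  B. A/m: ✓ matches
  C. T: ✗ does not match
  D. A/m²: ✗ does not match
  E. C/(s·m): ✓ matches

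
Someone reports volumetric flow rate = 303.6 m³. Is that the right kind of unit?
No

volumetric flow rate has SI base units: m^3 / s
m³ does NOT reduce to m^3 / s; a valid unit for volumetric flow rate would be e.g. m³/s.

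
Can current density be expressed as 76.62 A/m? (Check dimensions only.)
No

current density has SI base units: A / m^2
A/m does NOT reduce to A / m^2; a valid unit for current density would be e.g. A/m².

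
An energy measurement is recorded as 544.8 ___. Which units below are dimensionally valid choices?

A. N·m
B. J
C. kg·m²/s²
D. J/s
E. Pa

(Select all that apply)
A, B, C

energy has SI base units: kg * m^2 / s^2

Checking each option against kg * m^2 / s^2:
  A. N·m: ✓ matches
  B. J: ✓ matches
  C. kg·m²/s²: ✓ matches
  D. J/s: ✗ does not match
  E. Pa: ✗ does not match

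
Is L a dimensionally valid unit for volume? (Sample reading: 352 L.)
Yes

volume has SI base units: m^3
L reduces to the same SI base units, so it is a valid unit for volume.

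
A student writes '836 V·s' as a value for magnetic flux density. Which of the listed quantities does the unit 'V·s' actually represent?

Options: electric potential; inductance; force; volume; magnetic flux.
magnetic flux

magnetic flux density should have units dimensionally equivalent to kg / (A * s^2) (e.g. T).
The given unit 'V·s' reduces to kg * m^2 / (A * s^2). Of the listed options, that is the dimensionality of magnetic flux.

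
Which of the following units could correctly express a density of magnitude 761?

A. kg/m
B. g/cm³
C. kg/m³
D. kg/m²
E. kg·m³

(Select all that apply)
B, C

density has SI base units: kg / m^3

Checking each option against kg / m^3:
  A. kg/m: ✗ does not match
  B. g/cm³: ✓ matches
  C. kg/m³: ✓ matches
  D. kg/m²: ✗ does not match
  E. kg·m³: ✗ does not match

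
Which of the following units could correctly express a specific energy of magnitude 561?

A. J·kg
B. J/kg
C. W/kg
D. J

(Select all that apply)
B

specific energy has SI base units: m^2 / s^2

Checking each option against m^2 / s^2:
  A. J·kg: ✗ does not match
  B. J/kg: ✓ matches
  C. W/kg: ✗ does not match
  D. J: ✗ does not match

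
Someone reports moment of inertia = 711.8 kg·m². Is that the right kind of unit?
Yes

moment of inertia has SI base units: kg * m^2
kg·m² reduces to the same SI base units, so it is a valid unit for moment of inertia.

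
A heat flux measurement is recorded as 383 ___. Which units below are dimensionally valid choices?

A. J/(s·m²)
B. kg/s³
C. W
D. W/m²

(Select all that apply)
A, B, D

heat flux has SI base units: kg / s^3

Checking each option against kg / s^3:
  A. J/(s·m²): ✓ matches
  B. kg/s³: ✓ matches
  C. W: ✗ does not match
  D. W/m²: ✓ matches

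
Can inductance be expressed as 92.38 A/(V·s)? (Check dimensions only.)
No

inductance has SI base units: kg * m^2 / (A^2 * s^2)
A/(V·s) does NOT reduce to kg * m^2 / (A^2 * s^2); a valid unit for inductance would be e.g. H.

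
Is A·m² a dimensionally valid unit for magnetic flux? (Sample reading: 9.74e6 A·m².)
No

magnetic flux has SI base units: kg * m^2 / (A * s^2)
A·m² does NOT reduce to kg * m^2 / (A * s^2); a valid unit for magnetic flux would be e.g. Wb.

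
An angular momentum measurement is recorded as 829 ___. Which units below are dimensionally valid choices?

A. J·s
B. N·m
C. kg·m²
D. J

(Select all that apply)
A

angular momentum has SI base units: kg * m^2 / s

Checking each option against kg * m^2 / s:
  A. J·s: ✓ matches
  B. N·m: ✗ does not match
  C. kg·m²: ✗ does not match
  D. J: ✗ does not match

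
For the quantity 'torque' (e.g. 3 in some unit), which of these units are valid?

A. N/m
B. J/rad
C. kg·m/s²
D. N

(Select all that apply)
B

torque has SI base units: kg * m^2 / s^2

Checking each option against kg * m^2 / s^2:
  A. N/m: ✗ does not match
  B. J/rad: ✓ matches
  C. kg·m/s²: ✗ does not match
  D. N: ✗ does not match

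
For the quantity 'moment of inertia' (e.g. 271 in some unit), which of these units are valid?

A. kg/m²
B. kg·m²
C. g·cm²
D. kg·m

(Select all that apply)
B, C

moment of inertia has SI base units: kg * m^2

Checking each option against kg * m^2:
  A. kg/m²: ✗ does not match
  B. kg·m²: ✓ matches
  C. g·cm²: ✓ matches
  D. kg·m: ✗ does not match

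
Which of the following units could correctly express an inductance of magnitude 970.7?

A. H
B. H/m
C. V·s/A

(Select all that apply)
A, C

inductance has SI base units: kg * m^2 / (A^2 * s^2)

Checking each option against kg * m^2 / (A^2 * s^2):
  A. H: ✓ matches
  B. H/m: ✗ does not match
  C. V·s/A: ✓ matches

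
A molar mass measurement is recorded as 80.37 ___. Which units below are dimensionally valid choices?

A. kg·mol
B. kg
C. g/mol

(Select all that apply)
C

molar mass has SI base units: kg / mol

Checking each option against kg / mol:
  A. kg·mol: ✗ does not match
  B. kg: ✗ does not match
  C. g/mol: ✓ matches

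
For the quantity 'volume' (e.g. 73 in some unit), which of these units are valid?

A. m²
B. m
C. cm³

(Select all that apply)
C

volume has SI base units: m^3

Checking each option against m^3:
  A. m²: ✗ does not match
  B. m: ✗ does not match
  C. cm³: ✓ matches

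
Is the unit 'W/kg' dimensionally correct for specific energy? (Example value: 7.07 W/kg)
No

specific energy has SI base units: m^2 / s^2
W/kg does NOT reduce to m^2 / s^2; a valid unit for specific energy would be e.g. J/kg.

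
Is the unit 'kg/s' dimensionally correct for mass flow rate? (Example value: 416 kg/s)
Yes

mass flow rate has SI base units: kg / s
kg/s reduces to the same SI base units, so it is a valid unit for mass flow rate.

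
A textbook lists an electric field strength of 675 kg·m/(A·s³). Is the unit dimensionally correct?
Yes

electric field strength has SI base units: kg * m / (A * s^3)
kg·m/(A·s³) reduces to the same SI base units, so it is a valid unit for electric field strength.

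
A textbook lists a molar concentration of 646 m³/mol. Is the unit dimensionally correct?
No

molar concentration has SI base units: mol / m^3
m³/mol does NOT reduce to mol / m^3; a valid unit for molar concentration would be e.g. mol/m³.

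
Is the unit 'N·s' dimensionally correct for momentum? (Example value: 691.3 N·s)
Yes

momentum has SI base units: kg * m / s
N·s reduces to the same SI base units, so it is a valid unit for momentum.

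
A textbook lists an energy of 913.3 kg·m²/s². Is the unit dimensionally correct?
Yes

energy has SI base units: kg * m^2 / s^2
kg·m²/s² reduces to the same SI base units, so it is a valid unit for energy.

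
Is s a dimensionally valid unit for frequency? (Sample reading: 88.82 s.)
No

frequency has SI base units: 1 / s
s does NOT reduce to 1 / s; a valid unit for frequency would be e.g. Hz.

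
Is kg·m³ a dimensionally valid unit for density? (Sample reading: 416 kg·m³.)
No

density has SI base units: kg / m^3
kg·m³ does NOT reduce to kg / m^3; a valid unit for density would be e.g. kg/m³.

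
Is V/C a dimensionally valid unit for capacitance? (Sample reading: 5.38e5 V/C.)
No

capacitance has SI base units: A^2 * s^4 / (kg * m^2)
V/C does NOT reduce to A^2 * s^4 / (kg * m^2); a valid unit for capacitance would be e.g. F.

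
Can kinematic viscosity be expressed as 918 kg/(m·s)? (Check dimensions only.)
No

kinematic viscosity has SI base units: m^2 / s
kg/(m·s) does NOT reduce to m^2 / s; a valid unit for kinematic viscosity would be e.g. m²/s.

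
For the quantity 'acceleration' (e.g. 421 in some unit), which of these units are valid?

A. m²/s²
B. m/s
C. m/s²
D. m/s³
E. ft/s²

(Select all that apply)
C, E

acceleration has SI base units: m / s^2

Checking each option against m / s^2:
  A. m²/s²: ✗ does not match
  B. m/s: ✗ does not match
  C. m/s²: ✓ matches
  D. m/s³: ✗ does not match
  E. ft/s²: ✓ matches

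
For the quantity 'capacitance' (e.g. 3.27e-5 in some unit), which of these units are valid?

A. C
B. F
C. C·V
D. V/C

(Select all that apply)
B

capacitance has SI base units: A^2 * s^4 / (kg * m^2)

Checking each option against A^2 * s^4 / (kg * m^2):
  A. C: ✗ does not match
  B. F: ✓ matches
  C. C·V: ✗ does not match
  D. V/C: ✗ does not match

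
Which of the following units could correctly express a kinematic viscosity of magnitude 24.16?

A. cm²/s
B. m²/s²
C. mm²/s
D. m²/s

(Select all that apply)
A, C, D

kinematic viscosity has SI base units: m^2 / s

Checking each option against m^2 / s:
  A. cm²/s: ✓ matches
  B. m²/s²: ✗ does not match
  C. mm²/s: ✓ matches
  D. m²/s: ✓ matches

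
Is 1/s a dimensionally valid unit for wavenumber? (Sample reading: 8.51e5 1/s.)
No

wavenumber has SI base units: 1 / m
1/s does NOT reduce to 1 / m; a valid unit for wavenumber would be e.g. 1/m.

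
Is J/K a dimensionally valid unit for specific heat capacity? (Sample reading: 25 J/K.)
No

specific heat capacity has SI base units: m^2 / (s^2 * K)
J/K does NOT reduce to m^2 / (s^2 * K); a valid unit for specific heat capacity would be e.g. J/(kg·K).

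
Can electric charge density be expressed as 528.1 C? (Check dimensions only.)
No

electric charge density has SI base units: A * s / m^3
C does NOT reduce to A * s / m^3; a valid unit for electric charge density would be e.g. C/m³.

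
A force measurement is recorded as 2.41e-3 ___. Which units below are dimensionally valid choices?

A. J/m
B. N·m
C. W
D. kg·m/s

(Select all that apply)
A

force has SI base units: kg * m / s^2

Checking each option against kg * m / s^2:
  A. J/m: ✓ matches
  B. N·m: ✗ does not match
  C. W: ✗ does not match
  D. kg·m/s: ✗ does not match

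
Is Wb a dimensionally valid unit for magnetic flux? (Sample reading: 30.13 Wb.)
Yes

magnetic flux has SI base units: kg * m^2 / (A * s^2)
Wb reduces to the same SI base units, so it is a valid unit for magnetic flux.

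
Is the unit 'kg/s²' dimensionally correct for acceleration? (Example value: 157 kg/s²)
No

acceleration has SI base units: m / s^2
kg/s² does NOT reduce to m / s^2; a valid unit for acceleration would be e.g. m/s².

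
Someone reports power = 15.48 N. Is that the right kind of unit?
No

power has SI base units: kg * m^2 / s^3
N does NOT reduce to kg * m^2 / s^3; a valid unit for power would be e.g. W.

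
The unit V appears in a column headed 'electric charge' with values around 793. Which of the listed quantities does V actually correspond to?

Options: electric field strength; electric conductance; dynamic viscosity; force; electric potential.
electric potential

electric charge should have units dimensionally equivalent to A * s (e.g. C).
The given unit 'V' reduces to kg * m^2 / (A * s^3). Of the listed options, that is the dimensionality of electric potential.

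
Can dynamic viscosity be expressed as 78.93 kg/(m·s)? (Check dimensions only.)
Yes

dynamic viscosity has SI base units: kg / (m * s)
kg/(m·s) reduces to the same SI base units, so it is a valid unit for dynamic viscosity.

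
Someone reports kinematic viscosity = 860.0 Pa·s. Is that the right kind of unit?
No

kinematic viscosity has SI base units: m^2 / s
Pa·s does NOT reduce to m^2 / s; a valid unit for kinematic viscosity would be e.g. m²/s.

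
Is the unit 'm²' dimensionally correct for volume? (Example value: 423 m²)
No

volume has SI base units: m^3
m² does NOT reduce to m^3; a valid unit for volume would be e.g. m³.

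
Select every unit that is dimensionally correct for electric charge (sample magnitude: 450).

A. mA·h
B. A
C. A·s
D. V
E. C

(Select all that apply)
A, C, E

electric charge has SI base units: A * s

Checking each option against A * s:
  A. mA·h: ✓ matches
  B. A: ✗ does not match
  C. A·s: ✓ matches
  D. V: ✗ does not match
  E. C: ✓ matches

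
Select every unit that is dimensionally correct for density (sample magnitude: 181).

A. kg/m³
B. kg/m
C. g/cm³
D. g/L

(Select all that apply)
A, C, D

density has SI base units: kg / m^3

Checking each option against kg / m^3:
  A. kg/m³: ✓ matches
  B. kg/m: ✗ does not match
  C. g/cm³: ✓ matches
  D. g/L: ✓ matches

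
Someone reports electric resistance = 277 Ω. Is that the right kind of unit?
Yes

electric resistance has SI base units: kg * m^2 / (A^2 * s^3)
Ω reduces to the same SI base units, so it is a valid unit for electric resistance.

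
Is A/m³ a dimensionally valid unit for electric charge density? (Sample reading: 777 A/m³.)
No

electric charge density has SI base units: A * s / m^3
A/m³ does NOT reduce to A * s / m^3; a valid unit for electric charge density would be e.g. C/m³.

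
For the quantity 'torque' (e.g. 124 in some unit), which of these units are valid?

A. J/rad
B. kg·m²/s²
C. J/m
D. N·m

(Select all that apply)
A, B, D

torque has SI base units: kg * m^2 / s^2

Checking each option against kg * m^2 / s^2:
  A. J/rad: ✓ matches
  B. kg·m²/s²: ✓ matches
  C. J/m: ✗ does not match
  D. N·m: ✓ matches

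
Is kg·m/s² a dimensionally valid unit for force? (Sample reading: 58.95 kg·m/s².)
Yes

force has SI base units: kg * m / s^2
kg·m/s² reduces to the same SI base units, so it is a valid unit for force.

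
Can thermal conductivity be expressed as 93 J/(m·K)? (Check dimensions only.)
No

thermal conductivity has SI base units: kg * m / (s^3 * K)
J/(m·K) does NOT reduce to kg * m / (s^3 * K); a valid unit for thermal conductivity would be e.g. W/(m·K).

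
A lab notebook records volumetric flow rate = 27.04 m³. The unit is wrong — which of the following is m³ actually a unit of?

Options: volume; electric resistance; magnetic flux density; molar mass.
volume

volumetric flow rate should have units dimensionally equivalent to m^3 / s (e.g. m³/s).
The given unit 'm³' reduces to m^3. Of the listed options, that is the dimensionality of volume.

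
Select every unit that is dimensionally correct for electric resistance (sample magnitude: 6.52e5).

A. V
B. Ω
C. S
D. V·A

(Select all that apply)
B

electric resistance has SI base units: kg * m^2 / (A^2 * s^3)

Checking each option against kg * m^2 / (A^2 * s^3):
  A. V: ✗ does not match
  B. Ω: ✓ matches
  C. S: ✗ does not match
  D. V·A: ✗ does not match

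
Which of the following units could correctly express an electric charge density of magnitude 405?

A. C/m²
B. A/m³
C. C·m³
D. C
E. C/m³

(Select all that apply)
E

electric charge density has SI base units: A * s / m^3

Checking each option against A * s / m^3:
  A. C/m²: ✗ does not match
  B. A/m³: ✗ does not match
  C. C·m³: ✗ does not match
  D. C: ✗ does not match
  E. C/m³: ✓ matches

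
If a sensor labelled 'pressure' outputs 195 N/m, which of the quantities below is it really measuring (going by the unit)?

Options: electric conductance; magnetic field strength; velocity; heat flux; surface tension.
surface tension

pressure should have units dimensionally equivalent to kg / (m * s^2) (e.g. Pa).
The given unit 'N/m' reduces to kg / s^2. Of the listed options, that is the dimensionality of surface tension.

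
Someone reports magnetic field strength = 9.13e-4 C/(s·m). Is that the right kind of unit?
Yes

magnetic field strength has SI base units: A / m
C/(s·m) reduces to the same SI base units, so it is a valid unit for magnetic field strength.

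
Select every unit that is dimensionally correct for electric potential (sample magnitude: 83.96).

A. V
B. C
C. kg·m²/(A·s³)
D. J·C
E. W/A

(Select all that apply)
A, C, E

electric potential has SI base units: kg * m^2 / (A * s^3)

Checking each option against kg * m^2 / (A * s^3):
  A. V: ✓ matches
  B. C: ✗ does not match
  C. kg·m²/(A·s³): ✓ matches
  D. J·C: ✗ does not match
  E. W/A: ✓ matches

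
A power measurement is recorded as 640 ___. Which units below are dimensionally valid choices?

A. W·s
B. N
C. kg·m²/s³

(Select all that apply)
C

power has SI base units: kg * m^2 / s^3

Checking each option against kg * m^2 / s^3:
  A. W·s: ✗ does not match
  B. N: ✗ does not match
  C. kg·m²/s³: ✓ matches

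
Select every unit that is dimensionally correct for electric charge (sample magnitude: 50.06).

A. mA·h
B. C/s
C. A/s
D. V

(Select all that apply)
A

electric charge has SI base units: A * s

Checking each option against A * s:
  A. mA·h: ✓ matches
  B. C/s: ✗ does not match
  C. A/s: ✗ does not match
  D. V: ✗ does not match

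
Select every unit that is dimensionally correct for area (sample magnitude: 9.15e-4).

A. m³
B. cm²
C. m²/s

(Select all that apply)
B

area has SI base units: m^2

Checking each option against m^2:
  A. m³: ✗ does not match
  B. cm²: ✓ matches
  C. m²/s: ✗ does not match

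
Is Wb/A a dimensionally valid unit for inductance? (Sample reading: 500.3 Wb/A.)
Yes

inductance has SI base units: kg * m^2 / (A^2 * s^2)
Wb/A reduces to the same SI base units, so it is a valid unit for inductance.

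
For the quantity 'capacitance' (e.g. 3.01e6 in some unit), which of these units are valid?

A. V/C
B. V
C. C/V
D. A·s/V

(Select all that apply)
C, D

capacitance has SI base units: A^2 * s^4 / (kg * m^2)

Checking each option against A^2 * s^4 / (kg * m^2):
  A. V/C: ✗ does not match
  B. V: ✗ does not match
  C. C/V: ✓ matches
  D. A·s/V: ✓ matches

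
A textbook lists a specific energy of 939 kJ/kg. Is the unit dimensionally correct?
Yes

specific energy has SI base units: m^2 / s^2
kJ/kg reduces to the same SI base units, so it is a valid unit for specific energy.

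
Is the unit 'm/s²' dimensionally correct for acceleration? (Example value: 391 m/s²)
Yes

acceleration has SI base units: m / s^2
m/s² reduces to the same SI base units, so it is a valid unit for acceleration.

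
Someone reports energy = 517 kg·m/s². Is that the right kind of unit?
No

energy has SI base units: kg * m^2 / s^2
kg·m/s² does NOT reduce to kg * m^2 / s^2; a valid unit for energy would be e.g. J.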